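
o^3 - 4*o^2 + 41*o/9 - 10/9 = (o - 2)*(o - 5/3)*(o - 1/3)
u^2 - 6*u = u*(u - 6)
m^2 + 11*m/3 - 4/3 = (m - 1/3)*(m + 4)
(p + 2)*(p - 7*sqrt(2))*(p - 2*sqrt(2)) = p^3 - 9*sqrt(2)*p^2 + 2*p^2 - 18*sqrt(2)*p + 28*p + 56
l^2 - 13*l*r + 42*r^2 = (l - 7*r)*(l - 6*r)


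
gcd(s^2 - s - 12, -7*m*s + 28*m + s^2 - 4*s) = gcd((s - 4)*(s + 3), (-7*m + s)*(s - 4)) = s - 4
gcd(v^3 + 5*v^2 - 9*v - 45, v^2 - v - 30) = v + 5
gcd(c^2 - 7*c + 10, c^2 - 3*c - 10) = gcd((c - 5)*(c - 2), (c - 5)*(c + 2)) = c - 5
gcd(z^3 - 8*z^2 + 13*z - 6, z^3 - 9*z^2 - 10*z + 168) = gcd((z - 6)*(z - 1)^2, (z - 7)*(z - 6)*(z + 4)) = z - 6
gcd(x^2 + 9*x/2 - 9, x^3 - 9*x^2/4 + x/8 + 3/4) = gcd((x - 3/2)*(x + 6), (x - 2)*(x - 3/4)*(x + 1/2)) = 1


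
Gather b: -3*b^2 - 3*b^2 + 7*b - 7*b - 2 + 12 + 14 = 24 - 6*b^2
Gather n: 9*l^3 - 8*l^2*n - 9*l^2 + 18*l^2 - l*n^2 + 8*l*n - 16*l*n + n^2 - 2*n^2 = 9*l^3 + 9*l^2 + n^2*(-l - 1) + n*(-8*l^2 - 8*l)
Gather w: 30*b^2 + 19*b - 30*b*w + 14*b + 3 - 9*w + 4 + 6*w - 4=30*b^2 + 33*b + w*(-30*b - 3) + 3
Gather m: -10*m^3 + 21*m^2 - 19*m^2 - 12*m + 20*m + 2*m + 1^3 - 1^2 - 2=-10*m^3 + 2*m^2 + 10*m - 2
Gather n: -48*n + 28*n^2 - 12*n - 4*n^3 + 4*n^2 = -4*n^3 + 32*n^2 - 60*n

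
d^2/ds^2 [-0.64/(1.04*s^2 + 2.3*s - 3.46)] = (1.384448*s^2 + 3.06176*s - 0.64*(2.08*s + 2.3)*(4.16*s + 4.6) - 4.605952)/(1.04*s^2 + 2.3*s - 3.46)^3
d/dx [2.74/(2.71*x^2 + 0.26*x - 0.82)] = (-14.8508*x - 0.7124)/(2.71*x^2 + 0.26*x - 0.82)^2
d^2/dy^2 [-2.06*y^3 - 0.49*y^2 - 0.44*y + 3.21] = -12.36*y - 0.98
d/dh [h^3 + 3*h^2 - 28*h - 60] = 3*h^2 + 6*h - 28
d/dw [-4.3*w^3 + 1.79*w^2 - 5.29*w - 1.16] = -12.9*w^2 + 3.58*w - 5.29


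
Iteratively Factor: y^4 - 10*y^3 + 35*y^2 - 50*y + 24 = (y - 1)*(y^3 - 9*y^2 + 26*y - 24) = (y - 3)*(y - 1)*(y^2 - 6*y + 8) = (y - 4)*(y - 3)*(y - 1)*(y - 2)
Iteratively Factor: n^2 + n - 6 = (n - 2)*(n + 3)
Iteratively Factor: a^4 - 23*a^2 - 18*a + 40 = (a - 1)*(a^3 + a^2 - 22*a - 40) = (a - 1)*(a + 4)*(a^2 - 3*a - 10) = (a - 5)*(a - 1)*(a + 4)*(a + 2)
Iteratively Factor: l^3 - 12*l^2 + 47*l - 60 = (l - 4)*(l^2 - 8*l + 15) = (l - 5)*(l - 4)*(l - 3)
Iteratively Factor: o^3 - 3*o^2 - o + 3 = (o - 1)*(o^2 - 2*o - 3) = (o - 3)*(o - 1)*(o + 1)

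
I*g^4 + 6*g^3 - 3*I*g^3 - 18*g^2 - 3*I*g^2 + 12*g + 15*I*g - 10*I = (g - 2)*(g - 1)*(g - 5*I)*(I*g + 1)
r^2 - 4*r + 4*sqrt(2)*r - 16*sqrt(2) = (r - 4)*(r + 4*sqrt(2))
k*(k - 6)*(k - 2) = k^3 - 8*k^2 + 12*k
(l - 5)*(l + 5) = l^2 - 25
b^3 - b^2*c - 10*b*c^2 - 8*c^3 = (b - 4*c)*(b + c)*(b + 2*c)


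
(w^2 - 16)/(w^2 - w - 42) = (16 - w^2)/(-w^2 + w + 42)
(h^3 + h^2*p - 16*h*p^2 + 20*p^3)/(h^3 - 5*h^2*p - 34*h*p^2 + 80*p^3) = (-h + 2*p)/(-h + 8*p)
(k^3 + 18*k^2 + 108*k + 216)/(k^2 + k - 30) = (k^2 + 12*k + 36)/(k - 5)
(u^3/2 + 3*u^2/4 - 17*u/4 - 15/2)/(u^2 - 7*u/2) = (2*u^3 + 3*u^2 - 17*u - 30)/(2*u*(2*u - 7))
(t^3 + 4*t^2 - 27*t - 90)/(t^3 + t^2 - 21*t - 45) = (t + 6)/(t + 3)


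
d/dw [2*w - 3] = 2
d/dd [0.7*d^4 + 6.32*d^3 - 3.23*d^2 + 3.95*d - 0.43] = 2.8*d^3 + 18.96*d^2 - 6.46*d + 3.95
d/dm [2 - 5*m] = -5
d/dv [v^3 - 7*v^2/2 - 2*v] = 3*v^2 - 7*v - 2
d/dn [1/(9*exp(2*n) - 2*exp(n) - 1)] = (2 - 18*exp(n))*exp(n)/(-9*exp(2*n) + 2*exp(n) + 1)^2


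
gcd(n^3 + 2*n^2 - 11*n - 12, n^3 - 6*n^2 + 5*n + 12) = n^2 - 2*n - 3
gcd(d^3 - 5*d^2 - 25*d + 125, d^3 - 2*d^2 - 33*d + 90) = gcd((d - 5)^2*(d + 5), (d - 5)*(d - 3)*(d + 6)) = d - 5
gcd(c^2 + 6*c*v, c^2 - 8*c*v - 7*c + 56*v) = 1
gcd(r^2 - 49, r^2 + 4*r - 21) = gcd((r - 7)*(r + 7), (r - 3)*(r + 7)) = r + 7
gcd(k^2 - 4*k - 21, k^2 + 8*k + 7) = 1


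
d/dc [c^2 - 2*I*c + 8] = 2*c - 2*I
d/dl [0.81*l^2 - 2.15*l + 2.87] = 1.62*l - 2.15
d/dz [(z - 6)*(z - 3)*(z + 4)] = 3*z^2 - 10*z - 18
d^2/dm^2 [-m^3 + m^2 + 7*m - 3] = 2 - 6*m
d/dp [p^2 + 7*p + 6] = 2*p + 7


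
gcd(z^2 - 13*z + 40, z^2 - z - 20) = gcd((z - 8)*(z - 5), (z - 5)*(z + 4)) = z - 5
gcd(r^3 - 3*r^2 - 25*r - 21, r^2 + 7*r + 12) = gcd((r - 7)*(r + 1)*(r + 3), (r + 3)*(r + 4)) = r + 3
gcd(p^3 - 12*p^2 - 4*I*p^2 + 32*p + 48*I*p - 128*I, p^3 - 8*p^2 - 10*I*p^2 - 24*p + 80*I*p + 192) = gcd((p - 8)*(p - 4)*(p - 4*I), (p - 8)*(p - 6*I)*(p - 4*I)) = p^2 + p*(-8 - 4*I) + 32*I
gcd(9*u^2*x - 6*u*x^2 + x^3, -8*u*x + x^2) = x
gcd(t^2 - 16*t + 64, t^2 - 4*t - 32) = t - 8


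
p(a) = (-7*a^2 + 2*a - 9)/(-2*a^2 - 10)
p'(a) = 4*a*(-7*a^2 + 2*a - 9)/(-2*a^2 - 10)^2 + (2 - 14*a)/(-2*a^2 - 10)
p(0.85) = 1.08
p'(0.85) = 0.54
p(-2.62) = 2.63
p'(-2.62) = -0.47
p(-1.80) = 2.14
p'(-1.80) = -0.72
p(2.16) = 1.93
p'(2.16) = 0.60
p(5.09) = 2.91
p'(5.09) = 0.16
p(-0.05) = 0.91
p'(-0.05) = -0.25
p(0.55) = 0.94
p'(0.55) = 0.34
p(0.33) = 0.89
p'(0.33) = 0.14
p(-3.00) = 2.79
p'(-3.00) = -0.38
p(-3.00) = 2.79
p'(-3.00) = -0.38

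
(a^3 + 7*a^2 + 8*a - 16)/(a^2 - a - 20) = (a^2 + 3*a - 4)/(a - 5)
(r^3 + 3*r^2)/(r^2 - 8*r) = r*(r + 3)/(r - 8)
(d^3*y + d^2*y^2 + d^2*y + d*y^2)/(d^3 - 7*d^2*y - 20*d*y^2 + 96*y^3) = d*y*(d^2 + d*y + d + y)/(d^3 - 7*d^2*y - 20*d*y^2 + 96*y^3)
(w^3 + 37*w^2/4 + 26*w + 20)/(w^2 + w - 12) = (w^2 + 21*w/4 + 5)/(w - 3)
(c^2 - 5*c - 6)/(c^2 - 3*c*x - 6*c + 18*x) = (-c - 1)/(-c + 3*x)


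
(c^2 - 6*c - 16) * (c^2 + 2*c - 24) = c^4 - 4*c^3 - 52*c^2 + 112*c + 384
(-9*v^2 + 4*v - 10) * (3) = -27*v^2 + 12*v - 30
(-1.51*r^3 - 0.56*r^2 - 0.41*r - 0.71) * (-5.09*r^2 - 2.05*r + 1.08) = 7.6859*r^5 + 5.9459*r^4 + 1.6041*r^3 + 3.8496*r^2 + 1.0127*r - 0.7668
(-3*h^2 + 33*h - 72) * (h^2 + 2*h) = -3*h^4 + 27*h^3 - 6*h^2 - 144*h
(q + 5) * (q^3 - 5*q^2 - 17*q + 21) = q^4 - 42*q^2 - 64*q + 105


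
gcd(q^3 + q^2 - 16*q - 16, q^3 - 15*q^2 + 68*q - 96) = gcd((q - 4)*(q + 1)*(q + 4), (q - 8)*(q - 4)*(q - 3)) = q - 4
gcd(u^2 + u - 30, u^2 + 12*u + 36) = u + 6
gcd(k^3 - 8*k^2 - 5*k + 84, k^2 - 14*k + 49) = k - 7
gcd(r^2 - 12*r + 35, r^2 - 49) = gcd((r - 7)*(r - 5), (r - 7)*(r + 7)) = r - 7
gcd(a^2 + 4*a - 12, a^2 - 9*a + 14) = a - 2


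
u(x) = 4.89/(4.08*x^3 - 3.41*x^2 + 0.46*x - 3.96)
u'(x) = 4.89*(-12.24*x^2 + 6.82*x - 0.46)/(4.08*x^3 - 3.41*x^2 + 0.46*x - 3.96)^2 = (-59.8536*x^2 + 33.3498*x - 2.2494)/(4.08*x^3 - 3.41*x^2 + 0.46*x - 3.96)^2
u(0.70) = -1.25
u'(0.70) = -0.54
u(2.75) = 0.09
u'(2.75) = -0.11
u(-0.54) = -0.84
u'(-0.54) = -1.10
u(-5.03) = -0.01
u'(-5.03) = -0.00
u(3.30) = 0.05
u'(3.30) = -0.05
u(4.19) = 0.02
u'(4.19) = -0.02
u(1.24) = -5.73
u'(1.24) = -72.61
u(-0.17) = -1.18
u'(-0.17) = -0.56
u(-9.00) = -0.00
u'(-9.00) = -0.00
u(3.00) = 0.06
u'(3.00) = -0.07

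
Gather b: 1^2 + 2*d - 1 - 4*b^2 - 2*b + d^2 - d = -4*b^2 - 2*b + d^2 + d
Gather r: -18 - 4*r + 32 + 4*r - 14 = 0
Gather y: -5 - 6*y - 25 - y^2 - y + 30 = -y^2 - 7*y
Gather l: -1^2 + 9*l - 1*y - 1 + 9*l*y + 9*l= l*(9*y + 18) - y - 2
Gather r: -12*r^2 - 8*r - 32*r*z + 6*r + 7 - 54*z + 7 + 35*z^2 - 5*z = -12*r^2 + r*(-32*z - 2) + 35*z^2 - 59*z + 14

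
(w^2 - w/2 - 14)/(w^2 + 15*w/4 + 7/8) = 4*(w - 4)/(4*w + 1)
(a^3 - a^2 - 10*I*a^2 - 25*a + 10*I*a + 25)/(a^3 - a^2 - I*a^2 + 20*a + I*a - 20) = (a - 5*I)/(a + 4*I)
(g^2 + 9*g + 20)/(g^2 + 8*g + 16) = (g + 5)/(g + 4)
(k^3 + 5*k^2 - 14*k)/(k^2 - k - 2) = k*(k + 7)/(k + 1)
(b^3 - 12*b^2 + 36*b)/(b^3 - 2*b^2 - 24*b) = (b - 6)/(b + 4)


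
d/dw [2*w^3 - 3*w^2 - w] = 6*w^2 - 6*w - 1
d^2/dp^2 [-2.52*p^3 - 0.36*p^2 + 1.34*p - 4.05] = -15.12*p - 0.72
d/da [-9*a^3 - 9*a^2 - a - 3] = -27*a^2 - 18*a - 1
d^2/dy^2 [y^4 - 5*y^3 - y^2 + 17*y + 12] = 12*y^2 - 30*y - 2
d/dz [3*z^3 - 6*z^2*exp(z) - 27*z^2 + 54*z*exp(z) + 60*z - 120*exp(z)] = -6*z^2*exp(z) + 9*z^2 + 42*z*exp(z) - 54*z - 66*exp(z) + 60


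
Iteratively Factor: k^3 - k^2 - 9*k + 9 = (k - 3)*(k^2 + 2*k - 3) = (k - 3)*(k - 1)*(k + 3)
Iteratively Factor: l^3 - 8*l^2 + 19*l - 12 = (l - 3)*(l^2 - 5*l + 4) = (l - 3)*(l - 1)*(l - 4)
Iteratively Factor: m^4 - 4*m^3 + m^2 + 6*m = (m - 3)*(m^3 - m^2 - 2*m) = (m - 3)*(m + 1)*(m^2 - 2*m) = (m - 3)*(m - 2)*(m + 1)*(m)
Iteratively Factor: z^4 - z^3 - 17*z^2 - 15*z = (z)*(z^3 - z^2 - 17*z - 15) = z*(z - 5)*(z^2 + 4*z + 3) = z*(z - 5)*(z + 3)*(z + 1)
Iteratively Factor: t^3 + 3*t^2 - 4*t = (t)*(t^2 + 3*t - 4) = t*(t + 4)*(t - 1)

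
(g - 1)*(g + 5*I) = g^2 - g + 5*I*g - 5*I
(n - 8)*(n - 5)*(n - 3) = n^3 - 16*n^2 + 79*n - 120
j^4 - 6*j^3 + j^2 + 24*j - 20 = (j - 5)*(j - 2)*(j - 1)*(j + 2)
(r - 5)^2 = r^2 - 10*r + 25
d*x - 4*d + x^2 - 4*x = (d + x)*(x - 4)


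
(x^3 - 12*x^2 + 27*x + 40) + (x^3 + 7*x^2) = 2*x^3 - 5*x^2 + 27*x + 40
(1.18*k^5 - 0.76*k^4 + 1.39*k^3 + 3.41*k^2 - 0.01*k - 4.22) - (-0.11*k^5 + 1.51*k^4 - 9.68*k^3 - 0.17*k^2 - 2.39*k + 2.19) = 1.29*k^5 - 2.27*k^4 + 11.07*k^3 + 3.58*k^2 + 2.38*k - 6.41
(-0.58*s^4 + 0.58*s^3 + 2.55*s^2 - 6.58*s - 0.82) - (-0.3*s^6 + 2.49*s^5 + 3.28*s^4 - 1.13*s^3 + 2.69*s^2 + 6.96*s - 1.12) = 0.3*s^6 - 2.49*s^5 - 3.86*s^4 + 1.71*s^3 - 0.14*s^2 - 13.54*s + 0.3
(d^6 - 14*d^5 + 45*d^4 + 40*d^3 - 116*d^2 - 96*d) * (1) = d^6 - 14*d^5 + 45*d^4 + 40*d^3 - 116*d^2 - 96*d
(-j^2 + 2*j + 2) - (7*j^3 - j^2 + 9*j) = -7*j^3 - 7*j + 2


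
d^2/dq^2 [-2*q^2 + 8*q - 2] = -4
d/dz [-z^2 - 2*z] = -2*z - 2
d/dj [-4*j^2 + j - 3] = 1 - 8*j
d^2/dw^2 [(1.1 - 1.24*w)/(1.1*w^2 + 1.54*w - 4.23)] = (-(1.24*w - 1.1)*(2.2*w + 1.54)*(4.4*w + 3.08) + (8.184*w + 1.3992)*(1.1*w^2 + 1.54*w - 4.23))/(1.1*w^2 + 1.54*w - 4.23)^3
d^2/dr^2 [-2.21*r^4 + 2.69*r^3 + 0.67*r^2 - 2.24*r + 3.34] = -26.52*r^2 + 16.14*r + 1.34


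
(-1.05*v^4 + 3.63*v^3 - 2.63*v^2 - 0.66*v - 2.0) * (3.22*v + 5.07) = -3.381*v^5 + 6.3651*v^4 + 9.9355*v^3 - 15.4593*v^2 - 9.7862*v - 10.14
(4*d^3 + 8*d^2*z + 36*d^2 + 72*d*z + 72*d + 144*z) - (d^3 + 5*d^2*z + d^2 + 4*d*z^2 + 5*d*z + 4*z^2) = 3*d^3 + 3*d^2*z + 35*d^2 - 4*d*z^2 + 67*d*z + 72*d - 4*z^2 + 144*z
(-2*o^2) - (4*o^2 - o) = -6*o^2 + o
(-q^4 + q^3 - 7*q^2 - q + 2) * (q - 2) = -q^5 + 3*q^4 - 9*q^3 + 13*q^2 + 4*q - 4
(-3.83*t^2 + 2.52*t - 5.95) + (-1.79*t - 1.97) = -3.83*t^2 + 0.73*t - 7.92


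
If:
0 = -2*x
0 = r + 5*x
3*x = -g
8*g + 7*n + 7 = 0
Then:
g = 0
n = -1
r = 0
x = 0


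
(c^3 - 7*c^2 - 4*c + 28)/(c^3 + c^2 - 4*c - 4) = (c - 7)/(c + 1)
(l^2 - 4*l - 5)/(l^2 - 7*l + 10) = (l + 1)/(l - 2)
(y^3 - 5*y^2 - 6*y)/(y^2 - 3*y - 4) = y*(y - 6)/(y - 4)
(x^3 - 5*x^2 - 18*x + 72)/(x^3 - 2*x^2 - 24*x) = (x - 3)/x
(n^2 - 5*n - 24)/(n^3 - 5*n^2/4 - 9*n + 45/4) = 4*(n - 8)/(4*n^2 - 17*n + 15)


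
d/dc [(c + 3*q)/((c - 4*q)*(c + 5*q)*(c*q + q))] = (-(c + 1)*(c - 4*q)*(c + 3*q) + (c + 1)*(c - 4*q)*(c + 5*q) - (c + 1)*(c + 3*q)*(c + 5*q) - (c - 4*q)*(c + 3*q)*(c + 5*q))/(q*(c + 1)^2*(c - 4*q)^2*(c + 5*q)^2)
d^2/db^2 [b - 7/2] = 0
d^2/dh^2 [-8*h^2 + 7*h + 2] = -16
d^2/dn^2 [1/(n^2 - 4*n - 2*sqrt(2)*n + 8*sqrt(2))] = 2*(-n^2 + 2*sqrt(2)*n + 4*n + 4*(-n + sqrt(2) + 2)^2 - 8*sqrt(2))/(n^2 - 4*n - 2*sqrt(2)*n + 8*sqrt(2))^3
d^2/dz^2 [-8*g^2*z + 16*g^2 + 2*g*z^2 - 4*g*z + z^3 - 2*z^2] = 4*g + 6*z - 4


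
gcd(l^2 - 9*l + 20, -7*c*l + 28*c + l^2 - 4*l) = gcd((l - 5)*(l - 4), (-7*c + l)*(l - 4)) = l - 4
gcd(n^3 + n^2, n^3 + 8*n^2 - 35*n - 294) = 1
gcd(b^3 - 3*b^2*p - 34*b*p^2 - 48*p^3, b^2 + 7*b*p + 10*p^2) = b + 2*p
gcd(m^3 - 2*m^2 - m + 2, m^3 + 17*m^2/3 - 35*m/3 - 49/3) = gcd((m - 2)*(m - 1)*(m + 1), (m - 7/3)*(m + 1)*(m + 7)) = m + 1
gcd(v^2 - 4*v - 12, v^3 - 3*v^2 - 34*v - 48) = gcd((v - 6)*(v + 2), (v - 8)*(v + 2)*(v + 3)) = v + 2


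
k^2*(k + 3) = k^3 + 3*k^2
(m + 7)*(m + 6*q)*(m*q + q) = m^3*q + 6*m^2*q^2 + 8*m^2*q + 48*m*q^2 + 7*m*q + 42*q^2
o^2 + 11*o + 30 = (o + 5)*(o + 6)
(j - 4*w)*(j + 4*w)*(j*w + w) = j^3*w + j^2*w - 16*j*w^3 - 16*w^3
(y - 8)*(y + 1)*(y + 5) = y^3 - 2*y^2 - 43*y - 40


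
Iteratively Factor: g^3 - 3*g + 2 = (g - 1)*(g^2 + g - 2) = (g - 1)^2*(g + 2)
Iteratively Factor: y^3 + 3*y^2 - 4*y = (y)*(y^2 + 3*y - 4) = y*(y - 1)*(y + 4)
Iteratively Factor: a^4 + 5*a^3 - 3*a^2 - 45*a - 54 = (a + 3)*(a^3 + 2*a^2 - 9*a - 18) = (a + 2)*(a + 3)*(a^2 - 9) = (a - 3)*(a + 2)*(a + 3)*(a + 3)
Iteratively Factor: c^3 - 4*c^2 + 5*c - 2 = (c - 1)*(c^2 - 3*c + 2) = (c - 1)^2*(c - 2)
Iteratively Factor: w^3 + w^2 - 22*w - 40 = (w + 4)*(w^2 - 3*w - 10) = (w - 5)*(w + 4)*(w + 2)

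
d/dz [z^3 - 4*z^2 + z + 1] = 3*z^2 - 8*z + 1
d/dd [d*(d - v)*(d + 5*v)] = 3*d^2 + 8*d*v - 5*v^2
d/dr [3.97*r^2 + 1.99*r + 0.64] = 7.94*r + 1.99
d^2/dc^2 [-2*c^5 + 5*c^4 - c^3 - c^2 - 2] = -40*c^3 + 60*c^2 - 6*c - 2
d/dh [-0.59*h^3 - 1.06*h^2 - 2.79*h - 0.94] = -1.77*h^2 - 2.12*h - 2.79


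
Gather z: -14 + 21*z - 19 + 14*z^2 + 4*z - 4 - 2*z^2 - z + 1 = 12*z^2 + 24*z - 36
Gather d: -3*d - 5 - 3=-3*d - 8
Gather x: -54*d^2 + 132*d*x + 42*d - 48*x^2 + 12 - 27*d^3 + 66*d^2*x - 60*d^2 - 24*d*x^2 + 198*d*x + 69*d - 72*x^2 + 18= -27*d^3 - 114*d^2 + 111*d + x^2*(-24*d - 120) + x*(66*d^2 + 330*d) + 30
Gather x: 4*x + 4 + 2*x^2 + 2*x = 2*x^2 + 6*x + 4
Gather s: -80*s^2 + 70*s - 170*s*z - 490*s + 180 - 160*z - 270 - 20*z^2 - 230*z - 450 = -80*s^2 + s*(-170*z - 420) - 20*z^2 - 390*z - 540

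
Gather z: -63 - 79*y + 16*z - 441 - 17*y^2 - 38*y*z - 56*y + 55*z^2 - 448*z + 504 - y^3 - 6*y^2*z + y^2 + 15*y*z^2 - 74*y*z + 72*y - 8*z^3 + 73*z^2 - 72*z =-y^3 - 16*y^2 - 63*y - 8*z^3 + z^2*(15*y + 128) + z*(-6*y^2 - 112*y - 504)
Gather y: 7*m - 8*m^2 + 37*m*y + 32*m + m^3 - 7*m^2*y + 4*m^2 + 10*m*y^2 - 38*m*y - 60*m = m^3 - 4*m^2 + 10*m*y^2 - 21*m + y*(-7*m^2 - m)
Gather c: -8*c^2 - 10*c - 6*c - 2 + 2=-8*c^2 - 16*c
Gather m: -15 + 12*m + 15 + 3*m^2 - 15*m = 3*m^2 - 3*m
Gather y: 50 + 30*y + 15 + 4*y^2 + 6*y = 4*y^2 + 36*y + 65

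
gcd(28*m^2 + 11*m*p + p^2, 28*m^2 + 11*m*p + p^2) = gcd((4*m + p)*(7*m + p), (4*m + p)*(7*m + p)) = 28*m^2 + 11*m*p + p^2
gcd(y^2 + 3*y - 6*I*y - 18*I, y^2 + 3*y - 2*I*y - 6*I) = y + 3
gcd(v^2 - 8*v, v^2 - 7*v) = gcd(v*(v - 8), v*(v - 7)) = v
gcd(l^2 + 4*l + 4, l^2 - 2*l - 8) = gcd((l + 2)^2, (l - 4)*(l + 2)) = l + 2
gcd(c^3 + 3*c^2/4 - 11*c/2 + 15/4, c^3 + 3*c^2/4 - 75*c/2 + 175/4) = c - 5/4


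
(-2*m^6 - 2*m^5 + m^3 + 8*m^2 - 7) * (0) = 0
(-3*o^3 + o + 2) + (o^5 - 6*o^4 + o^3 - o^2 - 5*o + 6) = o^5 - 6*o^4 - 2*o^3 - o^2 - 4*o + 8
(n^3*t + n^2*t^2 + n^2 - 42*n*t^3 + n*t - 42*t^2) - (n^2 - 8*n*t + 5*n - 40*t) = n^3*t + n^2*t^2 - 42*n*t^3 + 9*n*t - 5*n - 42*t^2 + 40*t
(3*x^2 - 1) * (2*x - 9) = 6*x^3 - 27*x^2 - 2*x + 9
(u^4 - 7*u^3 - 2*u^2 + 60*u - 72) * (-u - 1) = -u^5 + 6*u^4 + 9*u^3 - 58*u^2 + 12*u + 72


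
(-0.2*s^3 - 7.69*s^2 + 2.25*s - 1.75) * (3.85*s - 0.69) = -0.77*s^4 - 29.4685*s^3 + 13.9686*s^2 - 8.29*s + 1.2075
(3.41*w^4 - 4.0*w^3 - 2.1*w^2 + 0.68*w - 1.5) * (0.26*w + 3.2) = 0.8866*w^5 + 9.872*w^4 - 13.346*w^3 - 6.5432*w^2 + 1.786*w - 4.8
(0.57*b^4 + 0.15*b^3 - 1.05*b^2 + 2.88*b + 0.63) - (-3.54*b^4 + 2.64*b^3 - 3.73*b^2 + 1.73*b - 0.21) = 4.11*b^4 - 2.49*b^3 + 2.68*b^2 + 1.15*b + 0.84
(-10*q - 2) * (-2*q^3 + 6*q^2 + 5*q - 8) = 20*q^4 - 56*q^3 - 62*q^2 + 70*q + 16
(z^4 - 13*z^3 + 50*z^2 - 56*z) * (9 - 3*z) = -3*z^5 + 48*z^4 - 267*z^3 + 618*z^2 - 504*z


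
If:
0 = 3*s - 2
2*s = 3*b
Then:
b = 4/9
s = 2/3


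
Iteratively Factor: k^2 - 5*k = (k)*(k - 5)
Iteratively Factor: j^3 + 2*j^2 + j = (j)*(j^2 + 2*j + 1) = j*(j + 1)*(j + 1)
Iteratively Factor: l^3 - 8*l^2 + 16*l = (l)*(l^2 - 8*l + 16) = l*(l - 4)*(l - 4)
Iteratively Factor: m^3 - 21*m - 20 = (m + 1)*(m^2 - m - 20) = (m + 1)*(m + 4)*(m - 5)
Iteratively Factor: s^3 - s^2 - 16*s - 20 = (s + 2)*(s^2 - 3*s - 10) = (s + 2)^2*(s - 5)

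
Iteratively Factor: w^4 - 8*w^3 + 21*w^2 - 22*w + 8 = (w - 1)*(w^3 - 7*w^2 + 14*w - 8) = (w - 2)*(w - 1)*(w^2 - 5*w + 4) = (w - 2)*(w - 1)^2*(w - 4)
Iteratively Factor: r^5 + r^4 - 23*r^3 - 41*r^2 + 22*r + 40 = (r + 1)*(r^4 - 23*r^2 - 18*r + 40) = (r - 1)*(r + 1)*(r^3 + r^2 - 22*r - 40) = (r - 5)*(r - 1)*(r + 1)*(r^2 + 6*r + 8) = (r - 5)*(r - 1)*(r + 1)*(r + 2)*(r + 4)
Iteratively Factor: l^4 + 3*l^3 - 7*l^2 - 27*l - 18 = (l + 3)*(l^3 - 7*l - 6) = (l + 2)*(l + 3)*(l^2 - 2*l - 3) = (l - 3)*(l + 2)*(l + 3)*(l + 1)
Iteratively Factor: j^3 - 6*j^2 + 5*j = (j - 5)*(j^2 - j) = (j - 5)*(j - 1)*(j)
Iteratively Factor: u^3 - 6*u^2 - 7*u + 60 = (u - 4)*(u^2 - 2*u - 15) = (u - 5)*(u - 4)*(u + 3)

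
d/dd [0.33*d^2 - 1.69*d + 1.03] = 0.66*d - 1.69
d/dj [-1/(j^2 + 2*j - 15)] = 2*(j + 1)/(j^2 + 2*j - 15)^2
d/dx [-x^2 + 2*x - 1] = 2 - 2*x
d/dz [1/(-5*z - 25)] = 1/(5*(z + 5)^2)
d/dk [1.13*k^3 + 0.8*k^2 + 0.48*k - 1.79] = 3.39*k^2 + 1.6*k + 0.48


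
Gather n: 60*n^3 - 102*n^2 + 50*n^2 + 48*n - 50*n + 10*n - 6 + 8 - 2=60*n^3 - 52*n^2 + 8*n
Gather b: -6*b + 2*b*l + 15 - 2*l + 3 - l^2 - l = b*(2*l - 6) - l^2 - 3*l + 18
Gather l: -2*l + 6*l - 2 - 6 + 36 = 4*l + 28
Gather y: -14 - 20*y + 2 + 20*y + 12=0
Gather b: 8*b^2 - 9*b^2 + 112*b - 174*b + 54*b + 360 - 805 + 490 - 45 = -b^2 - 8*b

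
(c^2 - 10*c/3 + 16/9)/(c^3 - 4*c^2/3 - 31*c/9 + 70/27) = 3*(3*c - 8)/(9*c^2 - 6*c - 35)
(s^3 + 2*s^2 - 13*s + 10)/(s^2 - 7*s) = (s^3 + 2*s^2 - 13*s + 10)/(s*(s - 7))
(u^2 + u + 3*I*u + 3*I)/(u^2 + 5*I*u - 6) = (u + 1)/(u + 2*I)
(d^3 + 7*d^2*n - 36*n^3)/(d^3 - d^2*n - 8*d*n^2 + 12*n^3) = (d + 6*n)/(d - 2*n)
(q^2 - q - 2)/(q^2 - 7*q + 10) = (q + 1)/(q - 5)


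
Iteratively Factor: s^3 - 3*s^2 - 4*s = (s)*(s^2 - 3*s - 4) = s*(s - 4)*(s + 1)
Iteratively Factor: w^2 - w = (w - 1)*(w)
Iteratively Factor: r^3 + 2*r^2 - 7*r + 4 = (r - 1)*(r^2 + 3*r - 4) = (r - 1)*(r + 4)*(r - 1)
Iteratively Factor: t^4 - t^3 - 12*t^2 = (t)*(t^3 - t^2 - 12*t) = t*(t - 4)*(t^2 + 3*t) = t*(t - 4)*(t + 3)*(t)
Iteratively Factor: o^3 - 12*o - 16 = (o + 2)*(o^2 - 2*o - 8) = (o - 4)*(o + 2)*(o + 2)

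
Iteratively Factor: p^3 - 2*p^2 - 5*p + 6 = (p - 3)*(p^2 + p - 2) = (p - 3)*(p - 1)*(p + 2)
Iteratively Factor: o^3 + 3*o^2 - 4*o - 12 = (o + 3)*(o^2 - 4) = (o + 2)*(o + 3)*(o - 2)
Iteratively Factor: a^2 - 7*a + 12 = (a - 4)*(a - 3)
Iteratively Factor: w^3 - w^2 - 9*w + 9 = (w - 1)*(w^2 - 9) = (w - 3)*(w - 1)*(w + 3)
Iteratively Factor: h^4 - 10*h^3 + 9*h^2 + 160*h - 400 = (h - 5)*(h^3 - 5*h^2 - 16*h + 80) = (h - 5)*(h - 4)*(h^2 - h - 20) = (h - 5)^2*(h - 4)*(h + 4)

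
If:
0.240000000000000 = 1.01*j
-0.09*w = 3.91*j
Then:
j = 0.24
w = -10.32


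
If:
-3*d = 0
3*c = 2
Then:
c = 2/3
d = 0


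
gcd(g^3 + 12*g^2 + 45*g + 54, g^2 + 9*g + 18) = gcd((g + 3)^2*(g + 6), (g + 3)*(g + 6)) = g^2 + 9*g + 18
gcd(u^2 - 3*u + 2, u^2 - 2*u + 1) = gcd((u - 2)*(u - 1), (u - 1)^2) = u - 1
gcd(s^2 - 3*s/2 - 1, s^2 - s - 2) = s - 2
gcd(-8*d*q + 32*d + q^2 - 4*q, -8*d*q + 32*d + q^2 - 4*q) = -8*d*q + 32*d + q^2 - 4*q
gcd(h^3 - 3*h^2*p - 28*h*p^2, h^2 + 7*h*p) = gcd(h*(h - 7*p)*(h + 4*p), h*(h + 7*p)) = h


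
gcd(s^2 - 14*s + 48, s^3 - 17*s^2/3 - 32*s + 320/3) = s - 8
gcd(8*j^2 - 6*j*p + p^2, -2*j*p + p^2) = -2*j + p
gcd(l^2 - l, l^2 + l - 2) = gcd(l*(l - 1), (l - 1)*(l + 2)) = l - 1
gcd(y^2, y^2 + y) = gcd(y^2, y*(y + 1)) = y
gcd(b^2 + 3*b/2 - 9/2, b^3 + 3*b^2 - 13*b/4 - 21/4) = b - 3/2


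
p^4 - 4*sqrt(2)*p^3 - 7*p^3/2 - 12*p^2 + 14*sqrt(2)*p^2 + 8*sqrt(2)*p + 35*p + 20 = (p - 4)*(p + 1/2)*(p - 5*sqrt(2))*(p + sqrt(2))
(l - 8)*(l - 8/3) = l^2 - 32*l/3 + 64/3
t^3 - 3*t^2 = t^2*(t - 3)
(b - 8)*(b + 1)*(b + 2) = b^3 - 5*b^2 - 22*b - 16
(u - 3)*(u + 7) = u^2 + 4*u - 21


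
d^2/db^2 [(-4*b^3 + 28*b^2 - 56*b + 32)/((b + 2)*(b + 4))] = 96*(-7*b^3 - 24*b^2 + 24*b + 112)/(b^6 + 18*b^5 + 132*b^4 + 504*b^3 + 1056*b^2 + 1152*b + 512)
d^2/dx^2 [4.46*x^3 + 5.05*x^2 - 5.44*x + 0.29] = 26.76*x + 10.1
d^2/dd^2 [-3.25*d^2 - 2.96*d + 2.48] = -6.50000000000000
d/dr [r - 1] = 1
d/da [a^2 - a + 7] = 2*a - 1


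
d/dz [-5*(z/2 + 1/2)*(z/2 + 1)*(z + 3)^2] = -5*z^3 - 135*z^2/4 - 145*z/2 - 195/4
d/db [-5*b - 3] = -5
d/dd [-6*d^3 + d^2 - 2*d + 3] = -18*d^2 + 2*d - 2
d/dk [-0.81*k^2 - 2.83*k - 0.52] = -1.62*k - 2.83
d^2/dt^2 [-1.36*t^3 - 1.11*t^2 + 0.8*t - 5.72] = -8.16*t - 2.22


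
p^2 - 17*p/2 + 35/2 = (p - 5)*(p - 7/2)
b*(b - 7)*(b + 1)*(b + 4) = b^4 - 2*b^3 - 31*b^2 - 28*b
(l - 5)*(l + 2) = l^2 - 3*l - 10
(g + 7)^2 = g^2 + 14*g + 49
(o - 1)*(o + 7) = o^2 + 6*o - 7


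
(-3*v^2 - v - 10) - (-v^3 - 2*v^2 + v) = v^3 - v^2 - 2*v - 10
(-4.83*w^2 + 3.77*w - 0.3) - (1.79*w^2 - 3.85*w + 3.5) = -6.62*w^2 + 7.62*w - 3.8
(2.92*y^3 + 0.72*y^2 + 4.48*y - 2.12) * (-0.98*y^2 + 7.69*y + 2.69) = -2.8616*y^5 + 21.7492*y^4 + 9.0012*y^3 + 38.4656*y^2 - 4.2516*y - 5.7028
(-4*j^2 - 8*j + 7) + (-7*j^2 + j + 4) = -11*j^2 - 7*j + 11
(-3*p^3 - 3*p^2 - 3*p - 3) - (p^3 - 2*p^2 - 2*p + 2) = -4*p^3 - p^2 - p - 5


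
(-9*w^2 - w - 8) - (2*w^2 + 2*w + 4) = -11*w^2 - 3*w - 12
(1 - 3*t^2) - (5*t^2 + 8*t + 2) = -8*t^2 - 8*t - 1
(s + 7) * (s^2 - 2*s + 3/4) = s^3 + 5*s^2 - 53*s/4 + 21/4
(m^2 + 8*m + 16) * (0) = 0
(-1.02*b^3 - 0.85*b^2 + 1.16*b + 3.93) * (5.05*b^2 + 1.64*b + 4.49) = -5.151*b^5 - 5.9653*b^4 - 0.115800000000001*b^3 + 17.9324*b^2 + 11.6536*b + 17.6457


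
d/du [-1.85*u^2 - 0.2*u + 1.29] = -3.7*u - 0.2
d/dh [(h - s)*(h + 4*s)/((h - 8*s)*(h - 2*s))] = s*(-13*h^2 + 40*h*s + 8*s^2)/(h^4 - 20*h^3*s + 132*h^2*s^2 - 320*h*s^3 + 256*s^4)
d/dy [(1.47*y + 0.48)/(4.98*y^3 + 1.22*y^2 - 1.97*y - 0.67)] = (7.3206*y^3 + 1.7934*y^2 - 2.8959*y - (1.47*y + 0.48)*(14.94*y^2 + 2.44*y - 1.97) - 0.9849)/(4.98*y^3 + 1.22*y^2 - 1.97*y - 0.67)^2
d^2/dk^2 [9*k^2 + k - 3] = 18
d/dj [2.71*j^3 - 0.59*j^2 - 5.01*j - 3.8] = 8.13*j^2 - 1.18*j - 5.01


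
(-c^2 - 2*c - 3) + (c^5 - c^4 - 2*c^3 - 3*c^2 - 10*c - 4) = c^5 - c^4 - 2*c^3 - 4*c^2 - 12*c - 7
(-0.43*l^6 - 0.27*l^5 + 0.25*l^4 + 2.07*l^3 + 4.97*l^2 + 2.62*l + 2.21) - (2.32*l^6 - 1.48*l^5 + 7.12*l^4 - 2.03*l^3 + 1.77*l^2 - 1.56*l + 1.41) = -2.75*l^6 + 1.21*l^5 - 6.87*l^4 + 4.1*l^3 + 3.2*l^2 + 4.18*l + 0.8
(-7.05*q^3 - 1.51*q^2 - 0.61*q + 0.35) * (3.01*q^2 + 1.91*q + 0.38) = -21.2205*q^5 - 18.0106*q^4 - 7.3992*q^3 - 0.6854*q^2 + 0.4367*q + 0.133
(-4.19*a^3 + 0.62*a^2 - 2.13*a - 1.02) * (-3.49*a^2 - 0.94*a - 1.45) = 14.6231*a^5 + 1.7748*a^4 + 12.9264*a^3 + 4.663*a^2 + 4.0473*a + 1.479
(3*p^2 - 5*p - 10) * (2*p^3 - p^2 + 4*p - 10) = 6*p^5 - 13*p^4 - 3*p^3 - 40*p^2 + 10*p + 100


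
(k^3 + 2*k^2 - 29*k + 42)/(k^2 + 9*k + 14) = (k^2 - 5*k + 6)/(k + 2)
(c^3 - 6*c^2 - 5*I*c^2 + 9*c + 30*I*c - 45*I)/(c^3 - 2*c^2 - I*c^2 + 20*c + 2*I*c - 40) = (c^2 - 6*c + 9)/(c^2 + c*(-2 + 4*I) - 8*I)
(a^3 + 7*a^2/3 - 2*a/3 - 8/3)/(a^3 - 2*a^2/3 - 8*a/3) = (a^2 + a - 2)/(a*(a - 2))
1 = 1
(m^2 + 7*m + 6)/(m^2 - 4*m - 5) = (m + 6)/(m - 5)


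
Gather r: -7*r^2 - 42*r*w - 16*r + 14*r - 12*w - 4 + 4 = -7*r^2 + r*(-42*w - 2) - 12*w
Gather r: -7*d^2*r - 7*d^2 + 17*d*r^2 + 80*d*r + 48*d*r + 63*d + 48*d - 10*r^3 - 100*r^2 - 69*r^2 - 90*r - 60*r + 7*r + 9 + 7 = -7*d^2 + 111*d - 10*r^3 + r^2*(17*d - 169) + r*(-7*d^2 + 128*d - 143) + 16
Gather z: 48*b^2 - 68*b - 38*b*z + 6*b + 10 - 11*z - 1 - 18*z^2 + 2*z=48*b^2 - 62*b - 18*z^2 + z*(-38*b - 9) + 9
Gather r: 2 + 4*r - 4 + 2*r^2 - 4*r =2*r^2 - 2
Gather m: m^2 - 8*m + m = m^2 - 7*m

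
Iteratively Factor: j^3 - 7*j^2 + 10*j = (j - 2)*(j^2 - 5*j) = j*(j - 2)*(j - 5)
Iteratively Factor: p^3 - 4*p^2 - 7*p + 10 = (p - 5)*(p^2 + p - 2) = (p - 5)*(p + 2)*(p - 1)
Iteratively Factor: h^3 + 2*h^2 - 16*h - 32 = (h + 4)*(h^2 - 2*h - 8) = (h + 2)*(h + 4)*(h - 4)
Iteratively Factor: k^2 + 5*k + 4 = (k + 4)*(k + 1)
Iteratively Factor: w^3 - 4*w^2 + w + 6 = (w - 3)*(w^2 - w - 2) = (w - 3)*(w + 1)*(w - 2)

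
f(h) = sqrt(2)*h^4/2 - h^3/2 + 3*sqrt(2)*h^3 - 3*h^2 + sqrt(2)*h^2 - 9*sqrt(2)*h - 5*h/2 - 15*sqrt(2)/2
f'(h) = 2*sqrt(2)*h^3 - 3*h^2/2 + 9*sqrt(2)*h^2 - 6*h + 2*sqrt(2)*h - 9*sqrt(2) - 5/2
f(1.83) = -12.92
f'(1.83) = 33.90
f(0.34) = -15.81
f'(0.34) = -14.90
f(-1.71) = -1.87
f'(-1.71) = 8.88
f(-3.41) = -29.91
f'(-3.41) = 13.99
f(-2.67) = -16.55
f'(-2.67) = 19.45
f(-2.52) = -13.68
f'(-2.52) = 18.80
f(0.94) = -22.66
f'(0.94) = -5.94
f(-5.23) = 19.30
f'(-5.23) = -96.15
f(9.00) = 7091.61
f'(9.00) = 2927.61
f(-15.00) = 23026.88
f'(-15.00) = -6987.31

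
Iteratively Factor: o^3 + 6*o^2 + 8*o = (o + 4)*(o^2 + 2*o) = (o + 2)*(o + 4)*(o)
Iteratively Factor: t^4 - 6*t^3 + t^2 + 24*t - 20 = (t + 2)*(t^3 - 8*t^2 + 17*t - 10) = (t - 5)*(t + 2)*(t^2 - 3*t + 2) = (t - 5)*(t - 2)*(t + 2)*(t - 1)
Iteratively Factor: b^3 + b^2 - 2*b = (b + 2)*(b^2 - b) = b*(b + 2)*(b - 1)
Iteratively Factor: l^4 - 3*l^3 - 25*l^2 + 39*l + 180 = (l + 3)*(l^3 - 6*l^2 - 7*l + 60) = (l - 4)*(l + 3)*(l^2 - 2*l - 15) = (l - 4)*(l + 3)^2*(l - 5)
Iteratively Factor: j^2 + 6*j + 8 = (j + 4)*(j + 2)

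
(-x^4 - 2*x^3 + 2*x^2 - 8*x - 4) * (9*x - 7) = -9*x^5 - 11*x^4 + 32*x^3 - 86*x^2 + 20*x + 28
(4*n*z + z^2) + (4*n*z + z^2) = 8*n*z + 2*z^2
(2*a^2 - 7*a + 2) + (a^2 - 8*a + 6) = 3*a^2 - 15*a + 8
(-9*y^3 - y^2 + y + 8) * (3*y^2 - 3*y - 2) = -27*y^5 + 24*y^4 + 24*y^3 + 23*y^2 - 26*y - 16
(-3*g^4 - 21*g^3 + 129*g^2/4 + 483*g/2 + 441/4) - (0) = -3*g^4 - 21*g^3 + 129*g^2/4 + 483*g/2 + 441/4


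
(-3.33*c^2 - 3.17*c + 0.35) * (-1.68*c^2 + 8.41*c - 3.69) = 5.5944*c^4 - 22.6797*c^3 - 14.96*c^2 + 14.6408*c - 1.2915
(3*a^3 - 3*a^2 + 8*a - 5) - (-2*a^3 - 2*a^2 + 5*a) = 5*a^3 - a^2 + 3*a - 5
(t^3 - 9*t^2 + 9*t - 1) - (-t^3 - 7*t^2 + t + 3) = 2*t^3 - 2*t^2 + 8*t - 4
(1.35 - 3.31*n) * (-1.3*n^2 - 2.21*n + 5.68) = 4.303*n^3 + 5.5601*n^2 - 21.7843*n + 7.668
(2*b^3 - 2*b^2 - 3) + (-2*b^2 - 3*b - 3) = 2*b^3 - 4*b^2 - 3*b - 6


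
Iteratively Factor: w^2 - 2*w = (w - 2)*(w)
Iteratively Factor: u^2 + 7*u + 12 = (u + 4)*(u + 3)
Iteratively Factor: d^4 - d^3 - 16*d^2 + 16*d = (d - 4)*(d^3 + 3*d^2 - 4*d) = (d - 4)*(d + 4)*(d^2 - d) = (d - 4)*(d - 1)*(d + 4)*(d)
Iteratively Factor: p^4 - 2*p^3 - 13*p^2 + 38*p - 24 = (p - 1)*(p^3 - p^2 - 14*p + 24) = (p - 2)*(p - 1)*(p^2 + p - 12) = (p - 3)*(p - 2)*(p - 1)*(p + 4)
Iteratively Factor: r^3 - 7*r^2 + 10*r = (r)*(r^2 - 7*r + 10) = r*(r - 2)*(r - 5)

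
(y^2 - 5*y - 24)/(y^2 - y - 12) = (y - 8)/(y - 4)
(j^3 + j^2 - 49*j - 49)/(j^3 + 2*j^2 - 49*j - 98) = (j + 1)/(j + 2)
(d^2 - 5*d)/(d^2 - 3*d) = (d - 5)/(d - 3)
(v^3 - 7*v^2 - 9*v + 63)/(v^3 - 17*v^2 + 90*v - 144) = (v^2 - 4*v - 21)/(v^2 - 14*v + 48)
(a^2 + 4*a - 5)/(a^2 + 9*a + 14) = (a^2 + 4*a - 5)/(a^2 + 9*a + 14)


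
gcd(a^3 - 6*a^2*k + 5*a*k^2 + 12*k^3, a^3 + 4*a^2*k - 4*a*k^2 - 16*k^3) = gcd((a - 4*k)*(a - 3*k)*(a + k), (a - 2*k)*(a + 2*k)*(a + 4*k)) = 1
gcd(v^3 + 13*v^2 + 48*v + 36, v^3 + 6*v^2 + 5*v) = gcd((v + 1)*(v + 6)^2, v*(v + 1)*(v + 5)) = v + 1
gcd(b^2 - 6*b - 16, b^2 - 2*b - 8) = b + 2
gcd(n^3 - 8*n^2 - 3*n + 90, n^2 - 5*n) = n - 5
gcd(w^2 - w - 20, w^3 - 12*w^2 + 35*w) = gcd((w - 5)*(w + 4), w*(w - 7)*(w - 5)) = w - 5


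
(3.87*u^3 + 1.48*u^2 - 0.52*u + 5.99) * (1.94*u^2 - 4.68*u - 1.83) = 7.5078*u^5 - 15.2404*u^4 - 15.0173*u^3 + 11.3458*u^2 - 27.0816*u - 10.9617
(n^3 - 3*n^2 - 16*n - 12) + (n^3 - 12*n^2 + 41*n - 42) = 2*n^3 - 15*n^2 + 25*n - 54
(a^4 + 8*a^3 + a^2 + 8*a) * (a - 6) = a^5 + 2*a^4 - 47*a^3 + 2*a^2 - 48*a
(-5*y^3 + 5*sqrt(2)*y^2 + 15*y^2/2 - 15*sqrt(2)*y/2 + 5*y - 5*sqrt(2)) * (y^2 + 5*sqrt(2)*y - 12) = -5*y^5 - 20*sqrt(2)*y^4 + 15*y^4/2 + 30*sqrt(2)*y^3 + 115*y^3 - 165*y^2 - 40*sqrt(2)*y^2 - 110*y + 90*sqrt(2)*y + 60*sqrt(2)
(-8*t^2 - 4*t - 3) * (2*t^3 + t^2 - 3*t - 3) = -16*t^5 - 16*t^4 + 14*t^3 + 33*t^2 + 21*t + 9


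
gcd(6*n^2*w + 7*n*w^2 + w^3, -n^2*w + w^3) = n*w + w^2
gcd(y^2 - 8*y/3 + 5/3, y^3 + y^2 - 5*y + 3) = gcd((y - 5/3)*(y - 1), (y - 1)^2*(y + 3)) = y - 1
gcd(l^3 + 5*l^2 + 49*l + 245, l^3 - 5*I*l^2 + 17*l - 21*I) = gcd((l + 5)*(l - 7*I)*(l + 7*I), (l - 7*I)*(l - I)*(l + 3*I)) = l - 7*I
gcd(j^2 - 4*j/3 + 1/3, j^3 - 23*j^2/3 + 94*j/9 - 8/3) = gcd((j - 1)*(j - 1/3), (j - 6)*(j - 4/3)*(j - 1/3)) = j - 1/3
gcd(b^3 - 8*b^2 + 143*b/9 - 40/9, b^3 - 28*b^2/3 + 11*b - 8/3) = b - 1/3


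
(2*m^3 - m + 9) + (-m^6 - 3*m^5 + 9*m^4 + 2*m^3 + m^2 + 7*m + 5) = -m^6 - 3*m^5 + 9*m^4 + 4*m^3 + m^2 + 6*m + 14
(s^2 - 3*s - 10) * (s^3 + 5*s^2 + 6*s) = s^5 + 2*s^4 - 19*s^3 - 68*s^2 - 60*s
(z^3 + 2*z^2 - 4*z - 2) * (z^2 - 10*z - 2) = z^5 - 8*z^4 - 26*z^3 + 34*z^2 + 28*z + 4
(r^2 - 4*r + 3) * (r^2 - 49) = r^4 - 4*r^3 - 46*r^2 + 196*r - 147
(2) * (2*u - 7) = 4*u - 14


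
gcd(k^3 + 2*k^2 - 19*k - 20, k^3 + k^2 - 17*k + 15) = k + 5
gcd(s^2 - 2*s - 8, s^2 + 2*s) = s + 2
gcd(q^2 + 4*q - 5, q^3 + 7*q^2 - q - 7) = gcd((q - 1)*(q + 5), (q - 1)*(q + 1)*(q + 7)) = q - 1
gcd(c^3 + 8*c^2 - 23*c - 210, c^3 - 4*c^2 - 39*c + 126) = c + 6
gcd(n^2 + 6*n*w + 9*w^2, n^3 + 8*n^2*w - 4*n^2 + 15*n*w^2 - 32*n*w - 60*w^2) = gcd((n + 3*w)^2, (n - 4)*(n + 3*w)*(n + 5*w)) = n + 3*w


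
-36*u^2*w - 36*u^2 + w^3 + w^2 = (-6*u + w)*(6*u + w)*(w + 1)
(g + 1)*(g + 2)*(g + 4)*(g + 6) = g^4 + 13*g^3 + 56*g^2 + 92*g + 48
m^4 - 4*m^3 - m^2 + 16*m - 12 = (m - 3)*(m - 2)*(m - 1)*(m + 2)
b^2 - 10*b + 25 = (b - 5)^2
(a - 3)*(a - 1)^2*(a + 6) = a^4 + a^3 - 23*a^2 + 39*a - 18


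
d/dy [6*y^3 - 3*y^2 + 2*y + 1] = 18*y^2 - 6*y + 2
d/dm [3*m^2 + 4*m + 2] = 6*m + 4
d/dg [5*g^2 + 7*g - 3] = 10*g + 7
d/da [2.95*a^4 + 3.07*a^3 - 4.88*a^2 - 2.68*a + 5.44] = 11.8*a^3 + 9.21*a^2 - 9.76*a - 2.68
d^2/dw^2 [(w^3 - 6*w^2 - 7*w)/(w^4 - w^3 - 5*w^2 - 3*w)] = 2*(w^3 - 21*w^2 + 51*w - 55)/(w^6 - 6*w^5 + 3*w^4 + 28*w^3 - 9*w^2 - 54*w - 27)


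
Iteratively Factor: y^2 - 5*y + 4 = (y - 1)*(y - 4)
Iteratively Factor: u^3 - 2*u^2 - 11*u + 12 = (u + 3)*(u^2 - 5*u + 4) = (u - 1)*(u + 3)*(u - 4)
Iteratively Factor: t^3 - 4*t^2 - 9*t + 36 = (t - 4)*(t^2 - 9) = (t - 4)*(t - 3)*(t + 3)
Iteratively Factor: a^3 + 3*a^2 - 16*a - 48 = (a + 3)*(a^2 - 16) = (a - 4)*(a + 3)*(a + 4)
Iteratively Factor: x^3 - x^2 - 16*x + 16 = (x - 4)*(x^2 + 3*x - 4) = (x - 4)*(x + 4)*(x - 1)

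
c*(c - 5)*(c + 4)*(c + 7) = c^4 + 6*c^3 - 27*c^2 - 140*c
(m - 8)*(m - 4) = m^2 - 12*m + 32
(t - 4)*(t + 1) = t^2 - 3*t - 4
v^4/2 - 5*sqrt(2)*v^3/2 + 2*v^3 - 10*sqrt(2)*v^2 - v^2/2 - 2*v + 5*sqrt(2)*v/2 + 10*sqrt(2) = (v/2 + 1/2)*(v - 1)*(v + 4)*(v - 5*sqrt(2))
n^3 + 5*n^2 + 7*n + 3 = (n + 1)^2*(n + 3)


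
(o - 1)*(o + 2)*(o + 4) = o^3 + 5*o^2 + 2*o - 8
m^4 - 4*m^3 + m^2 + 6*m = m*(m - 3)*(m - 2)*(m + 1)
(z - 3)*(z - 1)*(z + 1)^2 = z^4 - 2*z^3 - 4*z^2 + 2*z + 3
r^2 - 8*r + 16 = (r - 4)^2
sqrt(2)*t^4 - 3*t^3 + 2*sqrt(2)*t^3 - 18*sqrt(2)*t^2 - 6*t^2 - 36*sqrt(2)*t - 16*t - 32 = (t + 2)*(t - 4*sqrt(2))*(t + 2*sqrt(2))*(sqrt(2)*t + 1)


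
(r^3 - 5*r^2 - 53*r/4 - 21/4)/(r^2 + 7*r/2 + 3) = (2*r^2 - 13*r - 7)/(2*(r + 2))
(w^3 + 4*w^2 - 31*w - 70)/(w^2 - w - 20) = (w^2 + 9*w + 14)/(w + 4)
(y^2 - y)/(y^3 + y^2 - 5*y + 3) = y/(y^2 + 2*y - 3)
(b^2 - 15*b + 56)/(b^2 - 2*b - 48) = (b - 7)/(b + 6)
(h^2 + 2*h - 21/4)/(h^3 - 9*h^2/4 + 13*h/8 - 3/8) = 2*(4*h^2 + 8*h - 21)/(8*h^3 - 18*h^2 + 13*h - 3)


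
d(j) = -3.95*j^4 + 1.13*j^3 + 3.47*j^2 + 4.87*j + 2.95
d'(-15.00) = 53988.52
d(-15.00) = -203071.85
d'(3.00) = -370.40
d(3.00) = -240.65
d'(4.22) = -1092.87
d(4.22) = -1082.48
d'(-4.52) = 1501.82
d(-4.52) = -1701.25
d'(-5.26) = 2361.56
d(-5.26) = -3114.82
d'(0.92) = 1.82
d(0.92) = 8.42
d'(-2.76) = 343.73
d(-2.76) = -237.03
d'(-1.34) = 39.67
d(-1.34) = -12.80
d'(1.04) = -2.02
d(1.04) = 8.42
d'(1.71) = -52.35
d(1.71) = -6.70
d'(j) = -15.8*j^3 + 3.39*j^2 + 6.94*j + 4.87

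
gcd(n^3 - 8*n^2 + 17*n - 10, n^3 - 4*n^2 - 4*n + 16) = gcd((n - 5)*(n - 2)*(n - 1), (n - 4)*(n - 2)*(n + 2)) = n - 2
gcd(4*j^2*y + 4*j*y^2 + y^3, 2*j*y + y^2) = 2*j*y + y^2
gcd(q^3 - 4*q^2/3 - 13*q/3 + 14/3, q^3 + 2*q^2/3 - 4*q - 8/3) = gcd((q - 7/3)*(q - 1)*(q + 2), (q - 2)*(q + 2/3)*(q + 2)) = q + 2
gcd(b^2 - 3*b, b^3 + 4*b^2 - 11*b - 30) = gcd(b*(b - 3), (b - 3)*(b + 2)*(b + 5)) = b - 3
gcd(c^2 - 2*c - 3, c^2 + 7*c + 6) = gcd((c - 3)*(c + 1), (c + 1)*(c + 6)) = c + 1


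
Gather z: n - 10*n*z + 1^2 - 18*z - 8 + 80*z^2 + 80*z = n + 80*z^2 + z*(62 - 10*n) - 7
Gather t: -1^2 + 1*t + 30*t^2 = 30*t^2 + t - 1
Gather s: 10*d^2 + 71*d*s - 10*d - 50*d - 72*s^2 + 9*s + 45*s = 10*d^2 - 60*d - 72*s^2 + s*(71*d + 54)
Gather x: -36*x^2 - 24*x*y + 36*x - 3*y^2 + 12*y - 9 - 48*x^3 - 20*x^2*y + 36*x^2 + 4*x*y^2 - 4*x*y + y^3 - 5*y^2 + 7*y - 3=-48*x^3 - 20*x^2*y + x*(4*y^2 - 28*y + 36) + y^3 - 8*y^2 + 19*y - 12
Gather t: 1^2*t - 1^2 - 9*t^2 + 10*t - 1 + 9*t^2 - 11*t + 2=0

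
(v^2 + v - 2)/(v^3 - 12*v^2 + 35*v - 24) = (v + 2)/(v^2 - 11*v + 24)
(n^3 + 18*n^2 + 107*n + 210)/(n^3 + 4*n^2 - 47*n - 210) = (n + 7)/(n - 7)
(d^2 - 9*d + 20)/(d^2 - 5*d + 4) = (d - 5)/(d - 1)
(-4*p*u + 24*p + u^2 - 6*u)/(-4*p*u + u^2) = (u - 6)/u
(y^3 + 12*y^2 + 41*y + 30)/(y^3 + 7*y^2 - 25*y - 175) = (y^2 + 7*y + 6)/(y^2 + 2*y - 35)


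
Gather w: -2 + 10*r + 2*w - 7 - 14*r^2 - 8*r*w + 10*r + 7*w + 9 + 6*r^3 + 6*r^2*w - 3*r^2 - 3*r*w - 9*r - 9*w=6*r^3 - 17*r^2 + 11*r + w*(6*r^2 - 11*r)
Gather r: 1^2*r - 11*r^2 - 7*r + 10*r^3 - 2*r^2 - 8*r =10*r^3 - 13*r^2 - 14*r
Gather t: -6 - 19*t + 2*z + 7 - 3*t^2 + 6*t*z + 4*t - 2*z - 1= -3*t^2 + t*(6*z - 15)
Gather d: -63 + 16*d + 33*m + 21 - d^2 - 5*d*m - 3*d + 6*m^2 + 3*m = -d^2 + d*(13 - 5*m) + 6*m^2 + 36*m - 42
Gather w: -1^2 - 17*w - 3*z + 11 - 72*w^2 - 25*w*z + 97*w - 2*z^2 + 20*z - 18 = -72*w^2 + w*(80 - 25*z) - 2*z^2 + 17*z - 8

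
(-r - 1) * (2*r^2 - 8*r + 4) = -2*r^3 + 6*r^2 + 4*r - 4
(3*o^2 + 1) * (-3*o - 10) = -9*o^3 - 30*o^2 - 3*o - 10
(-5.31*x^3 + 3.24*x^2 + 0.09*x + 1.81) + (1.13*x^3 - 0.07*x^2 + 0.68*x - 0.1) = -4.18*x^3 + 3.17*x^2 + 0.77*x + 1.71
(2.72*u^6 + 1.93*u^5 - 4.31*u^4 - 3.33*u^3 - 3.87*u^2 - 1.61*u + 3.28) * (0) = 0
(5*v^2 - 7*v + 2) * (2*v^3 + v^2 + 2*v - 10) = 10*v^5 - 9*v^4 + 7*v^3 - 62*v^2 + 74*v - 20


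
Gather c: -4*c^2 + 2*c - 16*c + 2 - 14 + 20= -4*c^2 - 14*c + 8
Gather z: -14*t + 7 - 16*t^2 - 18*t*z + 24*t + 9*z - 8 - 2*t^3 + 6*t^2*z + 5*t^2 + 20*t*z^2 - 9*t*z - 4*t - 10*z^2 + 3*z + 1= -2*t^3 - 11*t^2 + 6*t + z^2*(20*t - 10) + z*(6*t^2 - 27*t + 12)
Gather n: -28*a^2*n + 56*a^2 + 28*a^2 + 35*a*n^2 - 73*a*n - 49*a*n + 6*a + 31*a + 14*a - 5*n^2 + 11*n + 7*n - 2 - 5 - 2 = 84*a^2 + 51*a + n^2*(35*a - 5) + n*(-28*a^2 - 122*a + 18) - 9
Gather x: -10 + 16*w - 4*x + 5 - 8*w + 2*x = 8*w - 2*x - 5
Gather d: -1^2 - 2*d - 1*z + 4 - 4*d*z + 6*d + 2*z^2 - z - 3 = d*(4 - 4*z) + 2*z^2 - 2*z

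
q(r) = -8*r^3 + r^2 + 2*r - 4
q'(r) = -24*r^2 + 2*r + 2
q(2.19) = -78.85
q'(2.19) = -108.73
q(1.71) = -37.66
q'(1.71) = -64.76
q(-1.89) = 49.80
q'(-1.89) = -87.51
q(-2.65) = 146.60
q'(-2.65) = -171.84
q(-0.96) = 2.08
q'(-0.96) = -22.04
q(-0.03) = -4.06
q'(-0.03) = 1.92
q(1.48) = -24.78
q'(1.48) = -47.61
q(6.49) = -2135.78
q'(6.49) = -995.90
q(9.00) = -5737.00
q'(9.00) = -1924.00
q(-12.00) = 13940.00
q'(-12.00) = -3478.00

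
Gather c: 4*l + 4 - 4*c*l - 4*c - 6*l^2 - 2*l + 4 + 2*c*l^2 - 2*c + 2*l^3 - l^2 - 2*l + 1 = c*(2*l^2 - 4*l - 6) + 2*l^3 - 7*l^2 + 9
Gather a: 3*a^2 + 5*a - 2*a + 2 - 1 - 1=3*a^2 + 3*a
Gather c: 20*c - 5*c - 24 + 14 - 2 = 15*c - 12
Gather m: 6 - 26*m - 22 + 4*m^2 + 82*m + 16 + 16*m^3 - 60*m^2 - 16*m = 16*m^3 - 56*m^2 + 40*m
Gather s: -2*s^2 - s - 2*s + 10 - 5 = -2*s^2 - 3*s + 5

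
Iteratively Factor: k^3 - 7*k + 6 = (k + 3)*(k^2 - 3*k + 2) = (k - 1)*(k + 3)*(k - 2)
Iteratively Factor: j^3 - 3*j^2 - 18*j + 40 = (j - 5)*(j^2 + 2*j - 8) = (j - 5)*(j + 4)*(j - 2)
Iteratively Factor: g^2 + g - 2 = (g + 2)*(g - 1)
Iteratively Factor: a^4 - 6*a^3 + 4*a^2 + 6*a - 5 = (a + 1)*(a^3 - 7*a^2 + 11*a - 5) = (a - 1)*(a + 1)*(a^2 - 6*a + 5) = (a - 5)*(a - 1)*(a + 1)*(a - 1)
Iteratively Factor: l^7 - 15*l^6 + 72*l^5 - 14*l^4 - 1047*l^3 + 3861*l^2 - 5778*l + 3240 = (l + 4)*(l^6 - 19*l^5 + 148*l^4 - 606*l^3 + 1377*l^2 - 1647*l + 810) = (l - 3)*(l + 4)*(l^5 - 16*l^4 + 100*l^3 - 306*l^2 + 459*l - 270) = (l - 3)*(l - 2)*(l + 4)*(l^4 - 14*l^3 + 72*l^2 - 162*l + 135) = (l - 3)^2*(l - 2)*(l + 4)*(l^3 - 11*l^2 + 39*l - 45) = (l - 3)^3*(l - 2)*(l + 4)*(l^2 - 8*l + 15) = (l - 5)*(l - 3)^3*(l - 2)*(l + 4)*(l - 3)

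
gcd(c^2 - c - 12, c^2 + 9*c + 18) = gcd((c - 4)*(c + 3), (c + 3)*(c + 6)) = c + 3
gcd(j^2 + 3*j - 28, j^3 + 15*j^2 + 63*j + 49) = j + 7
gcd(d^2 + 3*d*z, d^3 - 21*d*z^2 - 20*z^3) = 1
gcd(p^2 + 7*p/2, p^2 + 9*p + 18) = 1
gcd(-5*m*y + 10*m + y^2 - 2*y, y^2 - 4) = y - 2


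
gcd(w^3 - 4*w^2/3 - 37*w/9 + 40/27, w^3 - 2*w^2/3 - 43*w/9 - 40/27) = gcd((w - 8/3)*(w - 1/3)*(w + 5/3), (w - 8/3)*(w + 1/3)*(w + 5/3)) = w^2 - w - 40/9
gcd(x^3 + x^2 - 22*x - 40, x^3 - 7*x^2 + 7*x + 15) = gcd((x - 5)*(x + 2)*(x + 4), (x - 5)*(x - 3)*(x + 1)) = x - 5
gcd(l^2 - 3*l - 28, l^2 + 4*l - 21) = 1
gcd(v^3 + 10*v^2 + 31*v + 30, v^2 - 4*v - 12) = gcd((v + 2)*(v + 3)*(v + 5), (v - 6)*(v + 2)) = v + 2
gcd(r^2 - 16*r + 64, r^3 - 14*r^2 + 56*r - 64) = r - 8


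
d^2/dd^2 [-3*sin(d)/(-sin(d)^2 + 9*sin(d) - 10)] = 3*(-sin(d)^5 - 9*sin(d)^4 + 62*sin(d)^3 - 90*sin(d)^2 - 160*sin(d) + 180)/(sin(d)^2 - 9*sin(d) + 10)^3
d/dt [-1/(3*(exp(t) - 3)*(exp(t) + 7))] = 2*(exp(t) + 2)*exp(t)/(3*(exp(t) - 3)^2*(exp(t) + 7)^2)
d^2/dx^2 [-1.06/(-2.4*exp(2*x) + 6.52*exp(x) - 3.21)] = ((6.9112 - 10.176*exp(x))*(2.4*exp(2*x) - 6.52*exp(x) + 3.21) + 1.06*(4.8*exp(x) - 6.52)*(9.6*exp(x) - 13.04)*exp(x))*exp(x)/(2.4*exp(2*x) - 6.52*exp(x) + 3.21)^3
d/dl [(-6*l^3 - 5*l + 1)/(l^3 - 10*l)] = (130*l^3 - 3*l^2 + 10)/(l^2*(l^4 - 20*l^2 + 100))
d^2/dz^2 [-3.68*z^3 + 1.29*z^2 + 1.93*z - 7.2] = 2.58 - 22.08*z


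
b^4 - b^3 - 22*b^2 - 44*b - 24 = (b - 6)*(b + 1)*(b + 2)^2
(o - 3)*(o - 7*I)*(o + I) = o^3 - 3*o^2 - 6*I*o^2 + 7*o + 18*I*o - 21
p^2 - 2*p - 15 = (p - 5)*(p + 3)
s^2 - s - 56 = (s - 8)*(s + 7)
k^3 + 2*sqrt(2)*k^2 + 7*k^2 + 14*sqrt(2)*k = k*(k + 7)*(k + 2*sqrt(2))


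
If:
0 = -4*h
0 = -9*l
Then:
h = 0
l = 0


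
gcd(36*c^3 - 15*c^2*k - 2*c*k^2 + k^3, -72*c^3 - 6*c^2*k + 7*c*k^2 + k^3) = 12*c^2 - c*k - k^2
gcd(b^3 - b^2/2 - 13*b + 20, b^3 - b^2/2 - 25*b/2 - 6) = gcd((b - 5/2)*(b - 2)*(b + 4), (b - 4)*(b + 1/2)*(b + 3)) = 1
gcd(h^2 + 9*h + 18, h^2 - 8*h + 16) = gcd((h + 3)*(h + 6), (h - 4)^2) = 1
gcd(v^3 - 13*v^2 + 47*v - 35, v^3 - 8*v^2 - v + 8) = v - 1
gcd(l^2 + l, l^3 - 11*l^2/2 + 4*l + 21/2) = l + 1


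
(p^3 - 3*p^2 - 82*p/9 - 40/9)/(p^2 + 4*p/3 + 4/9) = (3*p^2 - 11*p - 20)/(3*p + 2)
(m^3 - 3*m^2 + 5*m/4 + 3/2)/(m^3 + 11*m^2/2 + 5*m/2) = (m^2 - 7*m/2 + 3)/(m*(m + 5))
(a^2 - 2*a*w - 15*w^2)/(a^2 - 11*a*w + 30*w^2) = (-a - 3*w)/(-a + 6*w)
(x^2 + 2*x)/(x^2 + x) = (x + 2)/(x + 1)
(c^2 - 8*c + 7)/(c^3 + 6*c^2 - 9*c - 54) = (c^2 - 8*c + 7)/(c^3 + 6*c^2 - 9*c - 54)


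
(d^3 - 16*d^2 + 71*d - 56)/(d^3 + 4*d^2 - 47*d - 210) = (d^2 - 9*d + 8)/(d^2 + 11*d + 30)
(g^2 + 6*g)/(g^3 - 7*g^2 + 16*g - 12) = g*(g + 6)/(g^3 - 7*g^2 + 16*g - 12)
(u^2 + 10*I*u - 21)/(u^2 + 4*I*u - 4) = (u^2 + 10*I*u - 21)/(u^2 + 4*I*u - 4)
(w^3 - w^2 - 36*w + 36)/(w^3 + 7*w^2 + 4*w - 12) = (w - 6)/(w + 2)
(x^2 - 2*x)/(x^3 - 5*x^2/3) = 3*(x - 2)/(x*(3*x - 5))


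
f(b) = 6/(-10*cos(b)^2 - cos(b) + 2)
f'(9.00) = 1.47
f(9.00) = -1.11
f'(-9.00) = -1.47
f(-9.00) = -1.11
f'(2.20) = 68.26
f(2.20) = -6.86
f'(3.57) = -1.49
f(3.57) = -1.12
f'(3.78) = -4.05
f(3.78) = -1.65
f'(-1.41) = 9.92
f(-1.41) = 3.79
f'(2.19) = 83.45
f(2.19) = -7.61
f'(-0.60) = 1.87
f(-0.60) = -1.06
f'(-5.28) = -29.16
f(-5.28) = -4.20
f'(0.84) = -6.58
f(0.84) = -1.92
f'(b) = 6*(-20*sin(b)*cos(b) - sin(b))/(-10*cos(b)^2 - cos(b) + 2)^2 = -6*(20*cos(b) + 1)*sin(b)/(10*cos(b)^2 + cos(b) - 2)^2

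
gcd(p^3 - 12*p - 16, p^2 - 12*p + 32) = p - 4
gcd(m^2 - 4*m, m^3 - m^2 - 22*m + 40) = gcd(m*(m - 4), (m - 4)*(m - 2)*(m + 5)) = m - 4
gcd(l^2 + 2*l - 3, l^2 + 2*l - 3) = l^2 + 2*l - 3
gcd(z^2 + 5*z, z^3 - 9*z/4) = z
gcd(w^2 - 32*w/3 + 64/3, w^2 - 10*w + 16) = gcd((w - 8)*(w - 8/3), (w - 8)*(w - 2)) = w - 8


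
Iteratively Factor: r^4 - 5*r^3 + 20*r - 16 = (r - 2)*(r^3 - 3*r^2 - 6*r + 8) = (r - 4)*(r - 2)*(r^2 + r - 2) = (r - 4)*(r - 2)*(r - 1)*(r + 2)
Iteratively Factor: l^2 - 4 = (l - 2)*(l + 2)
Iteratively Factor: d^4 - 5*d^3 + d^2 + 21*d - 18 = (d - 3)*(d^3 - 2*d^2 - 5*d + 6) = (d - 3)*(d + 2)*(d^2 - 4*d + 3) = (d - 3)*(d - 1)*(d + 2)*(d - 3)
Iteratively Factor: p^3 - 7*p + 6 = (p - 1)*(p^2 + p - 6) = (p - 1)*(p + 3)*(p - 2)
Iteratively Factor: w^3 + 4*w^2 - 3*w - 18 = (w - 2)*(w^2 + 6*w + 9) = (w - 2)*(w + 3)*(w + 3)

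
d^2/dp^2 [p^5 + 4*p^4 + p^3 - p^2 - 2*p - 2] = 20*p^3 + 48*p^2 + 6*p - 2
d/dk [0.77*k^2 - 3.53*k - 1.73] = 1.54*k - 3.53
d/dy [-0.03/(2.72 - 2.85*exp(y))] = -0.0855*exp(y)/(2.85*exp(y) - 2.72)^2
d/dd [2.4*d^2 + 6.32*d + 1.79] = 4.8*d + 6.32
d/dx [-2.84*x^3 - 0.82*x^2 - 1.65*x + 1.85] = -8.52*x^2 - 1.64*x - 1.65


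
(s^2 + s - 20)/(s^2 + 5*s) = (s - 4)/s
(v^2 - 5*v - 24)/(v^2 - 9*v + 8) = (v + 3)/(v - 1)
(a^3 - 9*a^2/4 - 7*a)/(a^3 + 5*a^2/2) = (4*a^2 - 9*a - 28)/(2*a*(2*a + 5))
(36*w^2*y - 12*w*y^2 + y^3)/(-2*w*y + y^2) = (-36*w^2 + 12*w*y - y^2)/(2*w - y)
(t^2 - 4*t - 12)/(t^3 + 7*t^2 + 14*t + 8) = (t - 6)/(t^2 + 5*t + 4)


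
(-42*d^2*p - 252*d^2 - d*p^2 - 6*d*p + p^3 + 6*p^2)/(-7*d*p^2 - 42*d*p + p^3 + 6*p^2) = (6*d + p)/p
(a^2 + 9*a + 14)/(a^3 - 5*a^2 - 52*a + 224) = (a + 2)/(a^2 - 12*a + 32)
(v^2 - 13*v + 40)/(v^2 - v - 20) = (v - 8)/(v + 4)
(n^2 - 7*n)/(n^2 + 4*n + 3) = n*(n - 7)/(n^2 + 4*n + 3)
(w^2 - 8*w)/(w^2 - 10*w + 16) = w/(w - 2)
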